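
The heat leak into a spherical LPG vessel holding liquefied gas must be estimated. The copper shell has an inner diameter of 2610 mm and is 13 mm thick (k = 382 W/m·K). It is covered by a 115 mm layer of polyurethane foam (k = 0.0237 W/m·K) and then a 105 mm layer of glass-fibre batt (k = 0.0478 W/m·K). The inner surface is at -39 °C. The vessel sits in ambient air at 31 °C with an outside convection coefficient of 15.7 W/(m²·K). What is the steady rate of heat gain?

Q ≈ 245 W

For a spherical shell R = (1/r₁ − 1/r₂)/(4πk); film R = 1/(h·4πr²). In series:
R_copper shell = (1/1.305 − 1/1.318)/(4π×382) = 1.575×10^-6 K/W
R_polyurethane foam = (1/1.318 − 1/1.433)/(4π×0.0237) = 0.2044 K/W
R_glass-fibre batt = (1/1.433 − 1/1.538)/(4π×0.0478) = 0.07931 K/W
R_outer film = 1/(h·4πr_o²) = 1/(15.7×4π×1.538²) = 0.002143 K/W
R_total = 0.2859 K/W
Q = ΔT/R_total = 70/0.2859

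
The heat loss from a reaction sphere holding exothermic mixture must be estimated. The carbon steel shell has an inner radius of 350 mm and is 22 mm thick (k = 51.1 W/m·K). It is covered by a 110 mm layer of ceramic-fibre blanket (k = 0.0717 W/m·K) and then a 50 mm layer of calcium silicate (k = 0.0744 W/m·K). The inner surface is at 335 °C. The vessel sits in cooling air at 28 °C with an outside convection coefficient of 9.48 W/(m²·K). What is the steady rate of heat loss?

Q ≈ 334 W

Each spherical layer contributes R = (1/r_i − 1/r_o)/(4πk):
R_carbon steel shell = (1/0.35 − 1/0.372)/(4π×51.1) = 2.631×10^-4 K/W
R_ceramic-fibre blanket = (1/0.372 − 1/0.482)/(4π×0.0717) = 0.6809 K/W
R_calcium silicate = (1/0.482 − 1/0.532)/(4π×0.0744) = 0.2086 K/W
R_outer film = 1/(h·4πr_o²) = 1/(9.48×4π×0.532²) = 0.02966 K/W
R_total = 0.9194 K/W
Q = ΔT/R_total = 307/0.9194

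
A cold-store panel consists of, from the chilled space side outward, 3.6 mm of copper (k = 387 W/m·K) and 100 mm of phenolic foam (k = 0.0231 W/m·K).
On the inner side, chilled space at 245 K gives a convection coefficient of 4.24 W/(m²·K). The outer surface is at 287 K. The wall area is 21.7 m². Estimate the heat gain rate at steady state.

Series thermal resistances:
R_inner film = 1/(h_i·A) = 1/(4.24×21.7) = 0.01087 K/W
R_copper = L/(kA) = 0.0036/(387×21.7) = 4.287×10^-7 K/W
R_phenolic foam = L/(kA) = 0.1/(0.0231×21.7) = 0.1995 K/W
R_total = 0.2104 K/W
Q = ΔT / R_total = 42 / 0.2104

Q ≈ 200 W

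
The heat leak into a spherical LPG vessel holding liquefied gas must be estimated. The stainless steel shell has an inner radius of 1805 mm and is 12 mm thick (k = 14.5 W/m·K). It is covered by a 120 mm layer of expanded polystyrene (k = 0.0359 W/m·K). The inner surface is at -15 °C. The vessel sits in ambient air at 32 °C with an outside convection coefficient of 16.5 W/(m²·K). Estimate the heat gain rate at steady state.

Q ≈ 611 W

For a spherical shell R = (1/r₁ − 1/r₂)/(4πk); film R = 1/(h·4πr²). In series:
R_stainless steel shell = (1/1.805 − 1/1.817)/(4π×14.5) = 2.008×10^-5 K/W
R_expanded polystyrene = (1/1.817 − 1/1.937)/(4π×0.0359) = 0.07558 K/W
R_outer film = 1/(h·4πr_o²) = 1/(16.5×4π×1.937²) = 0.001285 K/W
R_total = 0.07688 K/W
Q = ΔT/R_total = 47/0.07688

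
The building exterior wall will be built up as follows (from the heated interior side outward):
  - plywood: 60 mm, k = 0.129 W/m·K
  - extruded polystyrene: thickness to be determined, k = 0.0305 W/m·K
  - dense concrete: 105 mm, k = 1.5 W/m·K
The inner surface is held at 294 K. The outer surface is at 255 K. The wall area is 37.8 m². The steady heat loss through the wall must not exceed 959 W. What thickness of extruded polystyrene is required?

L ≈ 30.6 mm

Model the wall as resistances in series:
R_plywood = L/(kA) = 0.06/(0.129×37.8) = 0.0123 K/W
R_dense concrete = L/(kA) = 0.105/(1.5×37.8) = 0.001852 K/W
Sum of the known resistances R_other = 0.01416 K/W
Required total resistance R_tot = ΔT/Q_allow = 39/959 = 0.04067 K/W
R_extruded polystyrene = R_tot − R_other = 0.02651 K/W
L = R·k·A = 0.02651×0.0305×37.8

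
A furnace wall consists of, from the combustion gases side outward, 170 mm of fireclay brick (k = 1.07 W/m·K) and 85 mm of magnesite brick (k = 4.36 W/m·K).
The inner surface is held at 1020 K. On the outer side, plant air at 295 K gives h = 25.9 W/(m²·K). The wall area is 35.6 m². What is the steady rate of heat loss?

Q ≈ 119000 W

Treating each layer as a thermal resistance in series:
R_fireclay brick = L/(kA) = 0.17/(1.07×35.6) = 0.004463 K/W
R_magnesite brick = L/(kA) = 0.085/(4.36×35.6) = 5.476×10^-4 K/W
R_outer film = 1/(h_o·A) = 1/(25.9×35.6) = 0.001085 K/W
R_total = 0.006095 K/W
Q = ΔT / R_total = 725 / 0.006095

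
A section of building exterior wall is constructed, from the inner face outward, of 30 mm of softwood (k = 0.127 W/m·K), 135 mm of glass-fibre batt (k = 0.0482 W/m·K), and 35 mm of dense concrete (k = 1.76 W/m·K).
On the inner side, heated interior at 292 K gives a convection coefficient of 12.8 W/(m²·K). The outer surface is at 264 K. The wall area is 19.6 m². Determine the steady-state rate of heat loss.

Q ≈ 175 W

Using the resistance-network approach (series):
R_inner film = 1/(h_i·A) = 1/(12.8×19.6) = 0.003986 K/W
R_softwood = L/(kA) = 0.03/(0.127×19.6) = 0.01205 K/W
R_glass-fibre batt = L/(kA) = 0.135/(0.0482×19.6) = 0.1429 K/W
R_dense concrete = L/(kA) = 0.035/(1.76×19.6) = 0.001015 K/W
R_total = 0.16 K/W
Q = ΔT / R_total = 28 / 0.16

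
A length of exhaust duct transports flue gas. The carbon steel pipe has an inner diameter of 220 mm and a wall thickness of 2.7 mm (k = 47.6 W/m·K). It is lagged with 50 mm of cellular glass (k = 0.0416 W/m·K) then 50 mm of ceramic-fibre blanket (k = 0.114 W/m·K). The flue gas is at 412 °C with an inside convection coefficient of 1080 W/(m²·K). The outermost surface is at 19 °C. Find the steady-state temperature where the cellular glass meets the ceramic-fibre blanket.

Radial resistances (cylindrical: R_cond = ln(r_o/r_i)/(2πkL), R_conv = 1/(h·2πrL)):
R_inner film = 1/(h_i·2πr₁L) = 1/(1080×2π×0.11×1) = 0.00134 K/W
R_carbon steel pipe wall = ln(112.7/110)/(2π×47.6×1) = 8.108×10^-5 K/W
R_cellular glass = ln(162.7/112.7)/(2π×0.0416×1) = 1.405 K/W
R_ceramic-fibre blanket = ln(212.7/162.7)/(2π×0.114×1) = 0.3741 K/W
R_total = 1.78 K/W
Q = ΔT/R_total = 393/1.78
Q = 221 W/m
T_interface = T_inner − Q·ΣR(inner→interface) = 412 − 221×1.406

T ≈ 102 °C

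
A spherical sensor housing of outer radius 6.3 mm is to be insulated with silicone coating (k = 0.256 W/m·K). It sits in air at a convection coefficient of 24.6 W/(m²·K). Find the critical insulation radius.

For a sphere r_cr = 2k/h = 2×0.256/24.6
r_cr = 20.8 mm; since the bare radius (6.3 mm) is below r_cr, adding a thin layer of insulation will *increase* heat loss.

r_cr ≈ 20.8 mm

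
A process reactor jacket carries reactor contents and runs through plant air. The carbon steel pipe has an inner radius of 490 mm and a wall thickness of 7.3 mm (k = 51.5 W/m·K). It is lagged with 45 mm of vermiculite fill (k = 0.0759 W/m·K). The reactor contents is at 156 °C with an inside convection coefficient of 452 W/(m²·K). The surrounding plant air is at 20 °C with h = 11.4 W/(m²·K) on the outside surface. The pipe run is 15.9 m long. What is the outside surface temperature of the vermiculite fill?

Cylindrical conduction, so R = ln(r₂/r₁)/(2πkL) per layer, in series:
R_inner film = 1/(h_i·2πr₁L) = 1/(452×2π×0.49×15.9) = 4.519×10^-5 K/W
R_carbon steel pipe wall = ln(497.3/490)/(2π×51.5×15.9) = 2.874×10^-6 K/W
R_vermiculite fill = ln(542.3/497.3)/(2π×0.0759×15.9) = 0.01142 K/W
R_outer film = 1/(h_o·2πr_oL) = 1/(11.4×2π×0.5423×15.9) = 0.001619 K/W
R_total = 0.01309 K/W
Q = ΔT/R_total = 136/0.01309
Q = 10400 W
T_interface = T_inner − Q·ΣR(inner→interface) = 156 − 10400×0.01147

T ≈ 36.8 °C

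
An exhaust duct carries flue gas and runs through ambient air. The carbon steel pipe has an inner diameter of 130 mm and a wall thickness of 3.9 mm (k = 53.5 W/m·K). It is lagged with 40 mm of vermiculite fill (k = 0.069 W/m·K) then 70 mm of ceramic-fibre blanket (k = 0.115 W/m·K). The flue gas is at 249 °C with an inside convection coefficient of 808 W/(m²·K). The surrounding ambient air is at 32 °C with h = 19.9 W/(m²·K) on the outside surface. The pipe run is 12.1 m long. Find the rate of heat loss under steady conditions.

Q ≈ 1470 W

Cylindrical conduction, so R = ln(r₂/r₁)/(2πkL) per layer, in series:
R_inner film = 1/(h_i·2πr₁L) = 1/(808×2π×0.065×12.1) = 2.504×10^-4 K/W
R_carbon steel pipe wall = ln(68.9/65)/(2π×53.5×12.1) = 1.433×10^-5 K/W
R_vermiculite fill = ln(108.9/68.9)/(2π×0.069×12.1) = 0.08726 K/W
R_ceramic-fibre blanket = ln(178.9/108.9)/(2π×0.115×12.1) = 0.05678 K/W
R_outer film = 1/(h_o·2πr_oL) = 1/(19.9×2π×0.1789×12.1) = 0.003695 K/W
R_total = 0.148 K/W
Q = ΔT/R_total = 217/0.148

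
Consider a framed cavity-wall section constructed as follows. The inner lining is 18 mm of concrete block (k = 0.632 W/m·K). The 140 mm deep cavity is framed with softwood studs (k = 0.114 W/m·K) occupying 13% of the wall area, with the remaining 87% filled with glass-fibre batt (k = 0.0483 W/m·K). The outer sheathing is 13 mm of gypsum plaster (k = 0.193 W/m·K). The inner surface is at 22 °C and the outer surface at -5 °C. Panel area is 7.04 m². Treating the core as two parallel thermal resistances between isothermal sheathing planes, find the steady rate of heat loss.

Q ≈ 74.3 W

Sheathing layers in series; stud and cavity paths in parallel between them.
R_inner = 0.018/(0.632×7.04) = 0.004046 K/W
R_stud  = 0.14/(0.114×0.13×7.04) = 1.342 K/W
R_cav   = 0.14/(0.0483×0.87×7.04) = 0.4732 K/W
1/R_core = 1/R_stud + 1/R_cav → R_core = 0.3499 K/W
R_outer = 0.013/(0.193×7.04) = 0.009568 K/W
R_total = 0.3635 K/W
Q = ΔT/R_total = 27/0.3635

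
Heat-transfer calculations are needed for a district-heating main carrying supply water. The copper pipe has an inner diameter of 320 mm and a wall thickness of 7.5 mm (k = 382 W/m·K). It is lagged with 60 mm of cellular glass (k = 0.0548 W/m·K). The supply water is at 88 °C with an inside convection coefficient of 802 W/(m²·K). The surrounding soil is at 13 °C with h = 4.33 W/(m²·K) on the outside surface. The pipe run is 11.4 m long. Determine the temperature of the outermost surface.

Cylindrical conduction, so R = ln(r₂/r₁)/(2πkL) per layer, in series:
R_inner film = 1/(h_i·2πr₁L) = 1/(802×2π×0.16×11.4) = 1.088×10^-4 K/W
R_copper pipe wall = ln(167.5/160)/(2π×382×11.4) = 1.674×10^-6 K/W
R_cellular glass = ln(227.5/167.5)/(2π×0.0548×11.4) = 0.078 K/W
R_outer film = 1/(h_o·2πr_oL) = 1/(4.33×2π×0.2275×11.4) = 0.01417 K/W
R_total = 0.09228 K/W
Q = ΔT/R_total = 75/0.09228
Q = 813 W
T_interface = T_inner − Q·ΣR(inner→interface) = 88 − 813×0.07811

T ≈ 24.5 °C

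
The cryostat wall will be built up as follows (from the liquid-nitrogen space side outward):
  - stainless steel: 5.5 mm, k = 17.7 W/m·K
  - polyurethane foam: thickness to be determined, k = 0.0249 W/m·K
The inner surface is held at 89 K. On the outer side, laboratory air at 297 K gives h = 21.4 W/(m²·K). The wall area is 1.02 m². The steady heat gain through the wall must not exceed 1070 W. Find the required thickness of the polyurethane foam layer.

Model the wall as resistances in series:
R_stainless steel = L/(kA) = 0.0055/(17.7×1.02) = 3.046×10^-4 K/W
R_outer film = 1/(h_o·A) = 1/(21.4×1.02) = 0.04581 K/W
Sum of the known resistances R_other = 0.04612 K/W
Required total resistance R_tot = ΔT/Q_allow = 208/1070 = 0.1944 K/W
R_polyurethane foam = R_tot − R_other = 0.1483 K/W
L = R·k·A = 0.1483×0.0249×1.02

L ≈ 3.77 mm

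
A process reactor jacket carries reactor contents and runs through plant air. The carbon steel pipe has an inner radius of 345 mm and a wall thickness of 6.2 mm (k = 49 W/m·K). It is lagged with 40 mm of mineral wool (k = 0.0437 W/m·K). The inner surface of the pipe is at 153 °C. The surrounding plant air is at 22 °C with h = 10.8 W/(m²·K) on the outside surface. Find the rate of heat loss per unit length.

q′ ≈ 304 W/m

Per-layer cylindrical resistances, series-summed:
R_carbon steel pipe wall = ln(351.2/345)/(2π×49×1) = 5.785×10^-5 K/W
R_mineral wool = ln(391.2/351.2)/(2π×0.0437×1) = 0.3928 K/W
R_outer film = 1/(h_o·2πr_oL) = 1/(10.8×2π×0.3912×1) = 0.03767 K/W
R_total = 0.4306 K/W
Q = ΔT/R_total = 131/0.4306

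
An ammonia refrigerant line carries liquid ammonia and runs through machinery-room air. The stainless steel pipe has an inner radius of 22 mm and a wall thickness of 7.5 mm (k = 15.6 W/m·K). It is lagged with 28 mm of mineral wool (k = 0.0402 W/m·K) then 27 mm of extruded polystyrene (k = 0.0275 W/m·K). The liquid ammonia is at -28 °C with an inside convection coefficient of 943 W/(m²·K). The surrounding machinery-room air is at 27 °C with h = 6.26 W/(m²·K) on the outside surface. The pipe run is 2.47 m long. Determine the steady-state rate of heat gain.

Radial resistances (cylindrical: R_cond = ln(r_o/r_i)/(2πkL), R_conv = 1/(h·2πrL)):
R_inner film = 1/(h_i·2πr₁L) = 1/(943×2π×0.022×2.47) = 0.003106 K/W
R_stainless steel pipe wall = ln(29.5/22)/(2π×15.6×2.47) = 0.001212 K/W
R_mineral wool = ln(57.5/29.5)/(2π×0.0402×2.47) = 1.07 K/W
R_extruded polystyrene = ln(84.5/57.5)/(2π×0.0275×2.47) = 0.902 K/W
R_outer film = 1/(h_o·2πr_oL) = 1/(6.26×2π×0.0845×2.47) = 0.1218 K/W
R_total = 2.098 K/W
Q = ΔT/R_total = 55/2.098

Q ≈ 26.2 W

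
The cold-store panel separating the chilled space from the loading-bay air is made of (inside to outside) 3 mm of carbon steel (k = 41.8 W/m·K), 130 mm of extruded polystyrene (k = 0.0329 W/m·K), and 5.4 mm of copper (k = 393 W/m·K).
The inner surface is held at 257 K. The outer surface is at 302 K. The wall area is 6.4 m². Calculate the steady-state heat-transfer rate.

Treating each layer as a thermal resistance in series:
R_carbon steel = L/(kA) = 0.003/(41.8×6.4) = 1.121×10^-5 K/W
R_extruded polystyrene = L/(kA) = 0.13/(0.0329×6.4) = 0.6174 K/W
R_copper = L/(kA) = 0.0054/(393×6.4) = 2.147×10^-6 K/W
R_total = 0.6174 K/W
Q = ΔT / R_total = 45 / 0.6174

Q ≈ 72.9 W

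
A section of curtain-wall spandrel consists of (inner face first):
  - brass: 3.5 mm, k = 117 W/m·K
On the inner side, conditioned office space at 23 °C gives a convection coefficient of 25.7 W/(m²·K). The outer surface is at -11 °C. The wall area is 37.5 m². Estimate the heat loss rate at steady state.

Model the wall as resistances in series:
R_inner film = 1/(h_i·A) = 1/(25.7×37.5) = 0.001038 K/W
R_brass = L/(kA) = 0.0035/(117×37.5) = 7.977×10^-7 K/W
R_total = 0.001038 K/W
Q = ΔT / R_total = 34 / 0.001038

Q ≈ 32700 W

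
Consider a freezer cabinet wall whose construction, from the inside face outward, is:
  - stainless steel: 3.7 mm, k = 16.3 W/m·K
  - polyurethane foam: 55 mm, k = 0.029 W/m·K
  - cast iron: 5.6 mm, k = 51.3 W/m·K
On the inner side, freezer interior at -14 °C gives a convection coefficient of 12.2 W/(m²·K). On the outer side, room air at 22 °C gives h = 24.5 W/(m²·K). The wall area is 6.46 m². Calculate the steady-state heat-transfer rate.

Q ≈ 115 W

Series thermal resistances:
R_inner film = 1/(h_i·A) = 1/(12.2×6.46) = 0.01269 K/W
R_stainless steel = L/(kA) = 0.0037/(16.3×6.46) = 3.514×10^-5 K/W
R_polyurethane foam = L/(kA) = 0.055/(0.029×6.46) = 0.2936 K/W
R_cast iron = L/(kA) = 0.0056/(51.3×6.46) = 1.69×10^-5 K/W
R_outer film = 1/(h_o·A) = 1/(24.5×6.46) = 0.006318 K/W
R_total = 0.3126 K/W
Q = ΔT / R_total = 36 / 0.3126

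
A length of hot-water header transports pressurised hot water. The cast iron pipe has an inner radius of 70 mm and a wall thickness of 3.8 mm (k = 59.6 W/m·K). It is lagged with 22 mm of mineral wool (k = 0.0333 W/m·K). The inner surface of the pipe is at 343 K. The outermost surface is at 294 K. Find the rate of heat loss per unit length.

Treating each annulus and film as a series resistance:
R_cast iron pipe wall = ln(73.8/70)/(2π×59.6×1) = 1.412×10^-4 K/W
R_mineral wool = ln(95.8/73.8)/(2π×0.0333×1) = 1.247 K/W
R_total = 1.247 K/W
Q = ΔT/R_total = 49/1.247

q′ ≈ 39.3 W/m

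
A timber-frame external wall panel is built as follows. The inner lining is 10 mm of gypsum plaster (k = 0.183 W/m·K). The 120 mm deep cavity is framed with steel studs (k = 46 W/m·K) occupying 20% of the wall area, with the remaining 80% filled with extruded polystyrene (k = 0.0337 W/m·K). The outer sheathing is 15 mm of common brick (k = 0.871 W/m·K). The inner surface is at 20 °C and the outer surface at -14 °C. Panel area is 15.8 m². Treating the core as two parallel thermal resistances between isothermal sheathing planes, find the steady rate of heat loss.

Sheathing layers in series; stud and cavity paths in parallel between them.
R_inner = 0.01/(0.183×15.8) = 0.003459 K/W
R_stud  = 0.12/(46×0.2×15.8) = 8.255×10^-4 K/W
R_cav   = 0.12/(0.0337×0.8×15.8) = 0.2817 K/W
1/R_core = 1/R_stud + 1/R_cav → R_core = 8.231×10^-4 K/W
R_outer = 0.015/(0.871×15.8) = 0.00109 K/W
R_total = 0.005372 K/W
Q = ΔT/R_total = 34/0.005372

Q ≈ 6330 W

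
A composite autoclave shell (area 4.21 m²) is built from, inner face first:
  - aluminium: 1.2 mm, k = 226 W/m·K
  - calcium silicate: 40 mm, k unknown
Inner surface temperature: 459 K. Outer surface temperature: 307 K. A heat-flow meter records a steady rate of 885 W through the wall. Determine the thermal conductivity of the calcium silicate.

Series thermal resistances:
R_aluminium = L/(kA) = 0.0012/(226×4.21) = 1.261×10^-6 K/W
Sum of known resistances R_other = 1.261×10^-6 K/W
Total R = ΔT/Q = 152/885 = 0.1718 K/W
R_calcium silicate = R_total − R_other = 0.1718 K/W
k = L/(R·A) = 0.04/(0.1718×4.21)

k ≈ 0.0553 W/(m·K)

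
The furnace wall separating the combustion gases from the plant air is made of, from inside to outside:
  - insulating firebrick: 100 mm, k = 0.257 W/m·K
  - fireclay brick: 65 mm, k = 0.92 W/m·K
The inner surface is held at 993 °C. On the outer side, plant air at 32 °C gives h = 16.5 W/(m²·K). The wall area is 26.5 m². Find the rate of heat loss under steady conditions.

Q ≈ 48900 W

Thermal resistances in series:
R_insulating firebrick = L/(kA) = 0.1/(0.257×26.5) = 0.01468 K/W
R_fireclay brick = L/(kA) = 0.065/(0.92×26.5) = 0.002666 K/W
R_outer film = 1/(h_o·A) = 1/(16.5×26.5) = 0.002287 K/W
R_total = 0.01964 K/W
Q = ΔT / R_total = 961 / 0.01964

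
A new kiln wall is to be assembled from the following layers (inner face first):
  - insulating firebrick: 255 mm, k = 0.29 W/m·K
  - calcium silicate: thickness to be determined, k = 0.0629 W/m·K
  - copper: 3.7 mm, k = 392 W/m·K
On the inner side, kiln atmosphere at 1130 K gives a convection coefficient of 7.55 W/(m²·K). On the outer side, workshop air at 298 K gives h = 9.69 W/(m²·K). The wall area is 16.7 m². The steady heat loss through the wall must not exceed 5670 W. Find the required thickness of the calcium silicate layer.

Series thermal resistances:
R_inner film = 1/(h_i·A) = 1/(7.55×16.7) = 0.007931 K/W
R_insulating firebrick = L/(kA) = 0.255/(0.29×16.7) = 0.05265 K/W
R_copper = L/(kA) = 0.0037/(392×16.7) = 5.652×10^-7 K/W
R_outer film = 1/(h_o·A) = 1/(9.69×16.7) = 0.00618 K/W
Sum of the known resistances R_other = 0.06676 K/W
Required total resistance R_tot = ΔT/Q_allow = 832/5670 = 0.1467 K/W
R_calcium silicate = R_tot − R_other = 0.07997 K/W
L = R·k·A = 0.07997×0.0629×16.7

L ≈ 84 mm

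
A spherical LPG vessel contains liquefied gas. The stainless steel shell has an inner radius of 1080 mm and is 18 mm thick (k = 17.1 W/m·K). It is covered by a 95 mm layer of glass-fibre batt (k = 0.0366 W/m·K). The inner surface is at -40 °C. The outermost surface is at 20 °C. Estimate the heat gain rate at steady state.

Spherical conduction: R = (1/r_in − 1/r_out)/(4πk) per layer; series-sum.
R_stainless steel shell = (1/1.08 − 1/1.098)/(4π×17.1) = 7.064×10^-5 K/W
R_glass-fibre batt = (1/1.098 − 1/1.193)/(4π×0.0366) = 0.1577 K/W
R_total = 0.1578 K/W
Q = ΔT/R_total = 60/0.1578

Q ≈ 380 W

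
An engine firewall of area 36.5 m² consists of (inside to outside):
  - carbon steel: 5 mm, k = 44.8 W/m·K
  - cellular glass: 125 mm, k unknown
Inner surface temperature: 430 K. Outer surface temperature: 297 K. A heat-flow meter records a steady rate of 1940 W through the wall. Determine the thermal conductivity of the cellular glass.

k ≈ 0.05 W/(m·K)

Model the wall as resistances in series:
R_carbon steel = L/(kA) = 0.005/(44.8×36.5) = 3.058×10^-6 K/W
Sum of known resistances R_other = 3.058×10^-6 K/W
Total R = ΔT/Q = 133/1940 = 0.06856 K/W
R_cellular glass = R_total − R_other = 0.06855 K/W
k = L/(R·A) = 0.125/(0.06855×36.5)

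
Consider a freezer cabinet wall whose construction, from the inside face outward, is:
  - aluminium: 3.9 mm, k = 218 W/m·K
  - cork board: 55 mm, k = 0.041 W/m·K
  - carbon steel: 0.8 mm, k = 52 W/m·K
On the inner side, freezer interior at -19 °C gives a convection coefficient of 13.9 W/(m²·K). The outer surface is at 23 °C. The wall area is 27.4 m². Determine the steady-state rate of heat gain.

Using the resistance-network approach (series):
R_inner film = 1/(h_i·A) = 1/(13.9×27.4) = 0.002626 K/W
R_aluminium = L/(kA) = 0.0039/(218×27.4) = 6.529×10^-7 K/W
R_cork board = L/(kA) = 0.055/(0.041×27.4) = 0.04896 K/W
R_carbon steel = L/(kA) = 0.0008/(52×27.4) = 5.615×10^-7 K/W
R_total = 0.05159 K/W
Q = ΔT / R_total = 42 / 0.05159

Q ≈ 814 W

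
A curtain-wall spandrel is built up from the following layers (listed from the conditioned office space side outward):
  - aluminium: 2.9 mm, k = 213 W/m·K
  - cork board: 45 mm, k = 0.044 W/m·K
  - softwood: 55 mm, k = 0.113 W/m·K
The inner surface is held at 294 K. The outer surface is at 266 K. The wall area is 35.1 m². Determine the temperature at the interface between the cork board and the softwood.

Thermal resistances in series:
R_aluminium = L/(kA) = 0.0029/(213×35.1) = 3.879×10^-7 K/W
R_cork board = L/(kA) = 0.045/(0.044×35.1) = 0.02914 K/W
R_softwood = L/(kA) = 0.055/(0.113×35.1) = 0.01387 K/W
R_total = 0.043 K/W;  Q = ΔT/R_total = 28/0.043 = 651.1 W
T_interface = T_inner − Q·ΣR(inner→interface) = 294 − 651×0.02914

T ≈ 275 K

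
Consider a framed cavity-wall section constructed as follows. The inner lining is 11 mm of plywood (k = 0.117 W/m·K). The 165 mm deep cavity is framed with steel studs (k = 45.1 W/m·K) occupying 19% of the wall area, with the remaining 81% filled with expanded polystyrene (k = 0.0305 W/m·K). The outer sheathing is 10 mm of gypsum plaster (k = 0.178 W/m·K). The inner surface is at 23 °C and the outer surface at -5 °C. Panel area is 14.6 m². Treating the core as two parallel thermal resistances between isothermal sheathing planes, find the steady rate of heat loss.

Q ≈ 2410 W

Sheathing layers in series; stud and cavity paths in parallel between them.
R_inner = 0.011/(0.117×14.6) = 0.00644 K/W
R_stud  = 0.165/(45.1×0.19×14.6) = 0.001319 K/W
R_cav   = 0.165/(0.0305×0.81×14.6) = 0.4575 K/W
1/R_core = 1/R_stud + 1/R_cav → R_core = 0.001315 K/W
R_outer = 0.01/(0.178×14.6) = 0.003848 K/W
R_total = 0.0116 K/W
Q = ΔT/R_total = 28/0.0116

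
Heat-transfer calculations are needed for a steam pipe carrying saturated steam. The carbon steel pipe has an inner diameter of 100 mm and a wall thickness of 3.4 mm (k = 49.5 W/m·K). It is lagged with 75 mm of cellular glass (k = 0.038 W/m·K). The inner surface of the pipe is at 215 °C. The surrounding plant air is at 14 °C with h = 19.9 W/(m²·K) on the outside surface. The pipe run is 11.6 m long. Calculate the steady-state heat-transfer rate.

Q ≈ 624 W

Radial resistances (cylindrical: R_cond = ln(r_o/r_i)/(2πkL), R_conv = 1/(h·2πrL)):
R_carbon steel pipe wall = ln(53.4/50)/(2π×49.5×11.6) = 1.823×10^-5 K/W
R_cellular glass = ln(128.4/53.4)/(2π×0.038×11.6) = 0.3168 K/W
R_outer film = 1/(h_o·2πr_oL) = 1/(19.9×2π×0.1284×11.6) = 0.00537 K/W
R_total = 0.3222 K/W
Q = ΔT/R_total = 201/0.3222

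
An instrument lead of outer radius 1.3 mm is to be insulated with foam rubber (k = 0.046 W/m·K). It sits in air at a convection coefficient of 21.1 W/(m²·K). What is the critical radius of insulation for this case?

For a cylinder r_cr = k/h = 0.046/21.1
r_cr = 2.18 mm; since the bare radius (1.3 mm) is below r_cr, adding a thin layer of insulation will *increase* heat loss.

r_cr ≈ 2.18 mm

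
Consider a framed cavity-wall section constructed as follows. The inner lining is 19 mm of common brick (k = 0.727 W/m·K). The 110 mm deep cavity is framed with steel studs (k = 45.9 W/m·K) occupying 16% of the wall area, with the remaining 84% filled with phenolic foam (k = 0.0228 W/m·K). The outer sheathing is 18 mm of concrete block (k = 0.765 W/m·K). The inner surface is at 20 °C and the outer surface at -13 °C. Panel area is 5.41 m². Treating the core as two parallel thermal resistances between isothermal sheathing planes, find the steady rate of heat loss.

Sheathing layers in series; stud and cavity paths in parallel between them.
R_inner = 0.019/(0.727×5.41) = 0.004831 K/W
R_stud  = 0.11/(45.9×0.16×5.41) = 0.002769 K/W
R_cav   = 0.11/(0.0228×0.84×5.41) = 1.062 K/W
1/R_core = 1/R_stud + 1/R_cav → R_core = 0.002761 K/W
R_outer = 0.018/(0.765×5.41) = 0.004349 K/W
R_total = 0.01194 K/W
Q = ΔT/R_total = 33/0.01194

Q ≈ 2760 W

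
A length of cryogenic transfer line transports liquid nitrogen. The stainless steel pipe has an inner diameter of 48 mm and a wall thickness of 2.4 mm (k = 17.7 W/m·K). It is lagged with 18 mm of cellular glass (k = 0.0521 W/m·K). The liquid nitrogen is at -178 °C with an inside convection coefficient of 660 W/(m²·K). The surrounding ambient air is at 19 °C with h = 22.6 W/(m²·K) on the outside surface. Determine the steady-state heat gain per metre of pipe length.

q′ ≈ 112 W/m

For a radial system each layer contributes R = ln(r_out/r_in)/(2πkL); films add R = 1/(hA).
R_inner film = 1/(h_i·2πr₁L) = 1/(660×2π×0.024×1) = 0.01005 K/W
R_stainless steel pipe wall = ln(26.4/24)/(2π×17.7×1) = 8.57×10^-4 K/W
R_cellular glass = ln(44.4/26.4)/(2π×0.0521×1) = 1.588 K/W
R_outer film = 1/(h_o·2πr_oL) = 1/(22.6×2π×0.0444×1) = 0.1586 K/W
R_total = 1.758 K/W
Q = ΔT/R_total = 197/1.758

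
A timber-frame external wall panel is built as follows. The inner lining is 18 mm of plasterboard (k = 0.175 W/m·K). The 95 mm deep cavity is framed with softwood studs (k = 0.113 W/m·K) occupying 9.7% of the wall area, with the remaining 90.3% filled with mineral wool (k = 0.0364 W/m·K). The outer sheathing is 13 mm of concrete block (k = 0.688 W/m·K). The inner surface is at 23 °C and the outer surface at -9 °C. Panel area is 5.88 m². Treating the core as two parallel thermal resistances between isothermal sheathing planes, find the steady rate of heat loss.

Sheathing layers in series; stud and cavity paths in parallel between them.
R_inner = 0.018/(0.175×5.88) = 0.01749 K/W
R_stud  = 0.095/(0.113×0.097×5.88) = 1.474 K/W
R_cav   = 0.095/(0.0364×0.903×5.88) = 0.4915 K/W
1/R_core = 1/R_stud + 1/R_cav → R_core = 0.3686 K/W
R_outer = 0.013/(0.688×5.88) = 0.003213 K/W
R_total = 0.3893 K/W
Q = ΔT/R_total = 32/0.3893

Q ≈ 82.2 W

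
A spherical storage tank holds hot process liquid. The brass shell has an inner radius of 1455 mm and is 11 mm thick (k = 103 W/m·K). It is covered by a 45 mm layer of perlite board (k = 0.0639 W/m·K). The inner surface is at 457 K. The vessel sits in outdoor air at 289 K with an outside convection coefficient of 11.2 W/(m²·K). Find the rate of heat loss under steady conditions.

Spherical conduction: R = (1/r_in − 1/r_out)/(4πk) per layer; series-sum.
R_brass shell = (1/1.455 − 1/1.466)/(4π×103) = 3.984×10^-6 K/W
R_perlite board = (1/1.466 − 1/1.511)/(4π×0.0639) = 0.0253 K/W
R_outer film = 1/(h·4πr_o²) = 1/(11.2×4π×1.511²) = 0.003112 K/W
R_total = 0.02842 K/W
Q = ΔT/R_total = 168/0.02842

Q ≈ 5910 W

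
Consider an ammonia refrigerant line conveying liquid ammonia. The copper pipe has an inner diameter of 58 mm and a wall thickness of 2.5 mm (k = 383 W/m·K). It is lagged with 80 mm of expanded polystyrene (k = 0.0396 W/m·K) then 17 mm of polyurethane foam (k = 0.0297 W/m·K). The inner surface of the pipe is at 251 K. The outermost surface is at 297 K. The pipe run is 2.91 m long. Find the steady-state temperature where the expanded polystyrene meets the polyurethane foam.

Cylindrical conduction, so R = ln(r₂/r₁)/(2πkL) per layer, in series:
R_copper pipe wall = ln(31.5/29)/(2π×383×2.91) = 1.181×10^-5 K/W
R_expanded polystyrene = ln(111.5/31.5)/(2π×0.0396×2.91) = 1.746 K/W
R_polyurethane foam = ln(128.5/111.5)/(2π×0.0297×2.91) = 0.2613 K/W
R_total = 2.007 K/W
Q = ΔT/R_total = 46/2.007
Q = 22.9 W
T_interface = T_inner + Q·ΣR(inner→interface) = 251 + 22.9×1.746

T ≈ 291 K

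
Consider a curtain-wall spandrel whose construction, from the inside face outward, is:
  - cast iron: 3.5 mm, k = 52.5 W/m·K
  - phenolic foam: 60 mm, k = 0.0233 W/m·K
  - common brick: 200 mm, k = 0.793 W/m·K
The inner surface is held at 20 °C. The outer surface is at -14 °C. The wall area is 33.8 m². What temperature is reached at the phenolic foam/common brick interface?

T ≈ -11 °C

Series thermal resistances:
R_cast iron = L/(kA) = 0.0035/(52.5×33.8) = 1.972×10^-6 K/W
R_phenolic foam = L/(kA) = 0.06/(0.0233×33.8) = 0.07619 K/W
R_common brick = L/(kA) = 0.2/(0.793×33.8) = 0.007462 K/W
R_total = 0.08365 K/W;  Q = ΔT/R_total = 34/0.08365 = 406.5 W
T_interface = T_inner − Q·ΣR(inner→interface) = 20 − 406×0.07619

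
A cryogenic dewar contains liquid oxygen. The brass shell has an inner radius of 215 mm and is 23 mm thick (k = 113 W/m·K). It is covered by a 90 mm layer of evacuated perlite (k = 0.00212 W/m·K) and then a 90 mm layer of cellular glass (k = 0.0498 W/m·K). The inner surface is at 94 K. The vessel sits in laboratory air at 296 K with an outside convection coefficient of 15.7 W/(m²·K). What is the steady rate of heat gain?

Each spherical layer contributes R = (1/r_i − 1/r_o)/(4πk):
R_brass shell = (1/0.215 − 1/0.238)/(4π×113) = 3.165×10^-4 K/W
R_evacuated perlite = (1/0.238 − 1/0.328)/(4π×0.00212) = 43.28 K/W
R_cellular glass = (1/0.328 − 1/0.418)/(4π×0.0498) = 1.049 K/W
R_outer film = 1/(h·4πr_o²) = 1/(15.7×4π×0.418²) = 0.02901 K/W
R_total = 44.35 K/W
Q = ΔT/R_total = 202/44.35

Q ≈ 4.55 W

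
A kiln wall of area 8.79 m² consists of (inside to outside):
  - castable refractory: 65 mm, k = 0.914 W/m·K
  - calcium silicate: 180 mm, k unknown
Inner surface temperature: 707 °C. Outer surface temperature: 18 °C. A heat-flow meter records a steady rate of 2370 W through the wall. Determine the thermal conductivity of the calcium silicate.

Using the resistance-network approach (series):
R_castable refractory = L/(kA) = 0.065/(0.914×8.79) = 0.008091 K/W
Sum of known resistances R_other = 0.008091 K/W
Total R = ΔT/Q = 689/2370 = 0.2907 K/W
R_calcium silicate = R_total − R_other = 0.2826 K/W
k = L/(R·A) = 0.18/(0.2826×8.79)

k ≈ 0.0725 W/(m·K)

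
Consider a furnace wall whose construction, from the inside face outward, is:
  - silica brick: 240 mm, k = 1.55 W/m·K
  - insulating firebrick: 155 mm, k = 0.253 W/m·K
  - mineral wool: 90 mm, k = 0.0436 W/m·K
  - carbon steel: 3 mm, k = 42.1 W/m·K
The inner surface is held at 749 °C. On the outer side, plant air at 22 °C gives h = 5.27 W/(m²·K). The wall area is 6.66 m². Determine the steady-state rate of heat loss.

Treating each layer as a thermal resistance in series:
R_silica brick = L/(kA) = 0.24/(1.55×6.66) = 0.02325 K/W
R_insulating firebrick = L/(kA) = 0.155/(0.253×6.66) = 0.09199 K/W
R_mineral wool = L/(kA) = 0.09/(0.0436×6.66) = 0.3099 K/W
R_carbon steel = L/(kA) = 0.003/(42.1×6.66) = 1.07×10^-5 K/W
R_outer film = 1/(h_o·A) = 1/(5.27×6.66) = 0.02849 K/W
R_total = 0.4537 K/W
Q = ΔT / R_total = 727 / 0.4537

Q ≈ 1600 W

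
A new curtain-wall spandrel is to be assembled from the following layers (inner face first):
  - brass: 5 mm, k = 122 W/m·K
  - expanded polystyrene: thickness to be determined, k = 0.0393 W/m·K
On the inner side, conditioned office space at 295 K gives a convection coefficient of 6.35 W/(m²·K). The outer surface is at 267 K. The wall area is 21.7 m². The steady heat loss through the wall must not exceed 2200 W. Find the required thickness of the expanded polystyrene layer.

L ≈ 4.66 mm

Model the wall as resistances in series:
R_inner film = 1/(h_i·A) = 1/(6.35×21.7) = 0.007257 K/W
R_brass = L/(kA) = 0.005/(122×21.7) = 1.889×10^-6 K/W
Sum of the known resistances R_other = 0.007259 K/W
Required total resistance R_tot = ΔT/Q_allow = 28/2200 = 0.01273 K/W
R_expanded polystyrene = R_tot − R_other = 0.005468 K/W
L = R·k·A = 0.005468×0.0393×21.7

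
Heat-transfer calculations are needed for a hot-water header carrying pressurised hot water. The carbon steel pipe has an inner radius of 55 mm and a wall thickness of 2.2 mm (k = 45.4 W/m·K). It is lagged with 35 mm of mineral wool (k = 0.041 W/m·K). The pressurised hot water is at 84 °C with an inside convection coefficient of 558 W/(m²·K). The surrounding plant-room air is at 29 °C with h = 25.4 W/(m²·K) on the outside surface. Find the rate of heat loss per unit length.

For a radial system each layer contributes R = ln(r_out/r_in)/(2πkL); films add R = 1/(hA).
R_inner film = 1/(h_i·2πr₁L) = 1/(558×2π×0.055×1) = 0.005186 K/W
R_carbon steel pipe wall = ln(57.2/55)/(2π×45.4×1) = 1.375×10^-4 K/W
R_mineral wool = ln(92.2/57.2)/(2π×0.041×1) = 1.853 K/W
R_outer film = 1/(h_o·2πr_oL) = 1/(25.4×2π×0.0922×1) = 0.06796 K/W
R_total = 1.926 K/W
Q = ΔT/R_total = 55/1.926

q′ ≈ 28.5 W/m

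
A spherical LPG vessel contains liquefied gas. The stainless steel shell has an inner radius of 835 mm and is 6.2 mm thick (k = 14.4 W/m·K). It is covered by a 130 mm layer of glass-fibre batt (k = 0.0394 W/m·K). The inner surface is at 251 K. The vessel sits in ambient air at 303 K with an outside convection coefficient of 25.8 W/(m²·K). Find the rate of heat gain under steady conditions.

Spherical conduction: R = (1/r_in − 1/r_out)/(4πk) per layer; series-sum.
R_stainless steel shell = (1/0.835 − 1/0.8412)/(4π×14.4) = 4.878×10^-5 K/W
R_glass-fibre batt = (1/0.8412 − 1/0.9712)/(4π×0.0394) = 0.3214 K/W
R_outer film = 1/(h·4πr_o²) = 1/(25.8×4π×0.9712²) = 0.00327 K/W
R_total = 0.3247 K/W
Q = ΔT/R_total = 52/0.3247

Q ≈ 160 W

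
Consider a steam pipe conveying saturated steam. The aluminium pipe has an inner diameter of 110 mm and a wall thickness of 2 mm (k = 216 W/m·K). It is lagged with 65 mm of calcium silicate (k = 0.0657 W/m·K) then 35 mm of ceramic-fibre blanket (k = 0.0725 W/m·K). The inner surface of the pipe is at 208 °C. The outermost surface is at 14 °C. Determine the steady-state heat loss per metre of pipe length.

q′ ≈ 80.9 W/m

Treating each annulus and film as a series resistance:
R_aluminium pipe wall = ln(57/55)/(2π×216×1) = 2.632×10^-5 K/W
R_calcium silicate = ln(122/57)/(2π×0.0657×1) = 1.843 K/W
R_ceramic-fibre blanket = ln(157/122)/(2π×0.0725×1) = 0.5537 K/W
R_total = 2.397 K/W
Q = ΔT/R_total = 194/2.397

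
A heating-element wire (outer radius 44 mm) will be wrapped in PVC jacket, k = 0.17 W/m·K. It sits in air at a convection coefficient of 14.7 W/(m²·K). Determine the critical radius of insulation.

For a cylinder r_cr = k/h = 0.17/14.7
r_cr = 11.6 mm; since the bare radius (44 mm) is above r_cr, any added insulation will reduce heat loss.

r_cr ≈ 11.6 mm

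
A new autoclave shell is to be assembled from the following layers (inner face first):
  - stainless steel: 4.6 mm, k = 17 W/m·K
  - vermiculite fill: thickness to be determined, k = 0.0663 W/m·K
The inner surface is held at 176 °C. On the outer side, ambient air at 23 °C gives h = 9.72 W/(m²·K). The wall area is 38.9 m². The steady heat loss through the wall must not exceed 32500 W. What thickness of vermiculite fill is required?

Series thermal resistances:
R_stainless steel = L/(kA) = 0.0046/(17×38.9) = 6.956×10^-6 K/W
R_outer film = 1/(h_o·A) = 1/(9.72×38.9) = 0.002645 K/W
Sum of the known resistances R_other = 0.002652 K/W
Required total resistance R_tot = ΔT/Q_allow = 153/32500 = 0.004708 K/W
R_vermiculite fill = R_tot − R_other = 0.002056 K/W
L = R·k·A = 0.002056×0.0663×38.9

L ≈ 5.3 mm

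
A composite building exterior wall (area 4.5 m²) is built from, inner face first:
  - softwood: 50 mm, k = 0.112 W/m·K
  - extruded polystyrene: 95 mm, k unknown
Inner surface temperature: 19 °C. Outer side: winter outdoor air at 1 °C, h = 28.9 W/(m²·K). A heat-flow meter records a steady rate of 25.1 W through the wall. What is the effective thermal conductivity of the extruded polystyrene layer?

Using the resistance-network approach (series):
R_softwood = L/(kA) = 0.05/(0.112×4.5) = 0.09921 K/W
R_outer film = 1/(h_o·A) = 1/(28.9×4.5) = 0.007689 K/W
Sum of known resistances R_other = 0.1069 K/W
Total R = ΔT/Q = 18/25.1 = 0.7171 K/W
R_extruded polystyrene = R_total − R_other = 0.6102 K/W
k = L/(R·A) = 0.095/(0.6102×4.5)

k ≈ 0.0346 W/(m·K)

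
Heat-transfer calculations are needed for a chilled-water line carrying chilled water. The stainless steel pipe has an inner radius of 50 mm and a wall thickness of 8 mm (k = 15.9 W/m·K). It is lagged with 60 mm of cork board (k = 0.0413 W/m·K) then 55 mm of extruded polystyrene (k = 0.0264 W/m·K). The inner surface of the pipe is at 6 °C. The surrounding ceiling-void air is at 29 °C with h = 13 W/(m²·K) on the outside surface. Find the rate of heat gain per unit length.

q′ ≈ 4.5 W/m

Radial resistances (cylindrical: R_cond = ln(r_o/r_i)/(2πkL), R_conv = 1/(h·2πrL)):
R_stainless steel pipe wall = ln(58/50)/(2π×15.9×1) = 0.001486 K/W
R_cork board = ln(118/58)/(2π×0.0413×1) = 2.737 K/W
R_extruded polystyrene = ln(173/118)/(2π×0.0264×1) = 2.307 K/W
R_outer film = 1/(h_o·2πr_oL) = 1/(13×2π×0.173×1) = 0.07077 K/W
R_total = 5.116 K/W
Q = ΔT/R_total = 23/5.116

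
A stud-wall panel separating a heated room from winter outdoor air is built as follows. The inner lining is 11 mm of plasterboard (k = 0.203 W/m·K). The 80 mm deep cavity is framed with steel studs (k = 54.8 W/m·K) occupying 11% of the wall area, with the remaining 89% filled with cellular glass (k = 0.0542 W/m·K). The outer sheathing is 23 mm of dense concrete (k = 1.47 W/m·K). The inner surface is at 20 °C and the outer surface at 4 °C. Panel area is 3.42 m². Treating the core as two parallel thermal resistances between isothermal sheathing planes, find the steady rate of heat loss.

Q ≈ 659 W

Sheathing layers in series; stud and cavity paths in parallel between them.
R_inner = 0.011/(0.203×3.42) = 0.01584 K/W
R_stud  = 0.08/(54.8×0.11×3.42) = 0.003881 K/W
R_cav   = 0.08/(0.0542×0.89×3.42) = 0.4849 K/W
1/R_core = 1/R_stud + 1/R_cav → R_core = 0.00385 K/W
R_outer = 0.023/(1.47×3.42) = 0.004575 K/W
R_total = 0.02427 K/W
Q = ΔT/R_total = 16/0.02427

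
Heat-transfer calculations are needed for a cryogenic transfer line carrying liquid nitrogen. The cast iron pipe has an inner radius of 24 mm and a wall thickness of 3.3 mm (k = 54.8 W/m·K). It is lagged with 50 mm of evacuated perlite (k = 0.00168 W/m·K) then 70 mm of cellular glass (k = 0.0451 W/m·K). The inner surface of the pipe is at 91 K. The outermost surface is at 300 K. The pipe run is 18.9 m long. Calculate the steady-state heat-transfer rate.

Q ≈ 39.2 W

For a radial system each layer contributes R = ln(r_out/r_in)/(2πkL); films add R = 1/(hA).
R_cast iron pipe wall = ln(27.3/24)/(2π×54.8×18.9) = 1.98×10^-5 K/W
R_evacuated perlite = ln(77.3/27.3)/(2π×0.00168×18.9) = 5.217 K/W
R_cellular glass = ln(147.3/77.3)/(2π×0.0451×18.9) = 0.1204 K/W
R_total = 5.337 K/W
Q = ΔT/R_total = 209/5.337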